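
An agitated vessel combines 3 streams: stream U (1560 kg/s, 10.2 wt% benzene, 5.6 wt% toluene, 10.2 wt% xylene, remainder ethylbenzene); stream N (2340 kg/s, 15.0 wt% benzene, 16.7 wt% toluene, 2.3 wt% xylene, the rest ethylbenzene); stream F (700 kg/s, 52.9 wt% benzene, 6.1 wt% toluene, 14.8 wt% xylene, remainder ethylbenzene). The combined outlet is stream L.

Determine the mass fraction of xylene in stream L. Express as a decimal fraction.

0.069

Total flow out = 1560 + 2340 + 700 = 4600 kg/s.
xylene in = 1560×0.102 + 2340×0.023 + 700×0.148 = 316.54 kg/s.
xylene mass fraction in L = 316.54/4600 = 0.069.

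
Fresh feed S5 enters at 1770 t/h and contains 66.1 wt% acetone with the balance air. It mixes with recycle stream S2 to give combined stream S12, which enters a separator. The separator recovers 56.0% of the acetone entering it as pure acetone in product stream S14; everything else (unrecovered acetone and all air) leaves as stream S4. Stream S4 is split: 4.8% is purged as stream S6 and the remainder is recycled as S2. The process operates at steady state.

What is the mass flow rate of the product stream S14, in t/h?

acetone in S12: m_A = 1770×0.661 + (1−0.048)·(1−0.560)·m_A, so m_A = 1170/0.5811 = 2013.3 t/h.
Product S14 = 0.560×2013.3 = 1127.4 t/h.

1127 t/h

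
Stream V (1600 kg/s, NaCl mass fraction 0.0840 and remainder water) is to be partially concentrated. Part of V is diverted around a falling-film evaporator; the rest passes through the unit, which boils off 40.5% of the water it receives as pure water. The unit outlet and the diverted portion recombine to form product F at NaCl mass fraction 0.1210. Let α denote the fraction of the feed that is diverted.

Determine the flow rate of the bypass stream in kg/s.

All 1600×0.084 = 134.4 kg/s of NaCl reaches F, so F = 134.4/0.121 = 1110.7 kg/s and vapour = 489.26 kg/s.
The evaporator receives (1−α)·1600 of feed at 0.916 water and removes 0.405 of that water:
0.405×0.916×(1−α)×1600 = 489.26
(1−α) = 489.26/593.57 = 0.8243;  α = 0.1757.
Bypass flow = 0.1757×1600 = 281.18 kg/s.

281.2 kg/s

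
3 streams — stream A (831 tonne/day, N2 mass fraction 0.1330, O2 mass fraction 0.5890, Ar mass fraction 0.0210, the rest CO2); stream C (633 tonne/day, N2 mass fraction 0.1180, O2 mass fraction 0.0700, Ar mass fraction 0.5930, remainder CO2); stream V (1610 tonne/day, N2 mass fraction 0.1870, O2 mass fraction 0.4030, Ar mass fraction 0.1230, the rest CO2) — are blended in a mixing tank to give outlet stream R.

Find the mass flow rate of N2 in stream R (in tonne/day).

N2 out = N2 in = 831×0.133 + 633×0.118 + 1610×0.187 = 486.29 tonne/day.

486.3 tonne/day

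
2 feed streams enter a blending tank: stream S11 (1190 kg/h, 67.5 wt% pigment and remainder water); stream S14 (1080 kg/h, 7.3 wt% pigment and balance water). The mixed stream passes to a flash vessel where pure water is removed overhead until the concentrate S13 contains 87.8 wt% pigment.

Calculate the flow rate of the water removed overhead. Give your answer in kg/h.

1265 kg/h

pigment entering = 1190×0.675 + 1080×0.073 = 882.09 kg/h.
All pigment reports to S13, so S13 = 882.09/0.878 = 1004.7 kg/h.
Total feed = 2270 kg/h; overhead = 2270 − 1004.7 = 1265.3 kg/h.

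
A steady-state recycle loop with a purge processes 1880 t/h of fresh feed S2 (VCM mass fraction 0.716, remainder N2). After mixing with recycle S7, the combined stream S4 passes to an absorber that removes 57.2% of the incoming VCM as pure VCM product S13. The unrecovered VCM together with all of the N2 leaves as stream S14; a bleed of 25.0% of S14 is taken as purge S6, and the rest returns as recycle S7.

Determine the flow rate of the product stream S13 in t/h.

1134 t/h

VCM in S4: m_A = 1880×0.716 + (1−0.250)·(1−0.572)·m_A, so m_A = 1346.1/0.6790 = 1982.4 t/h.
Product S13 = 0.572×1982.4 = 1134 t/h.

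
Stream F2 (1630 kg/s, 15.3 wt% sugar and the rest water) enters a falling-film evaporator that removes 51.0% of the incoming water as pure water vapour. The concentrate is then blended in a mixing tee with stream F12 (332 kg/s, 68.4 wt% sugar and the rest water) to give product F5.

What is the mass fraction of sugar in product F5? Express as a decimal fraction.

0.379

Vapour removed = 0.510×0.847×1630 = 704.11 kg/s; concentrate = 925.89 kg/s.
sugar reaching the mixer = 249.39 (from concentrate) + 332×0.684 = 476.48 kg/s.
Product flow = 925.89 + 332 = 1257.9 kg/s; sugar fraction = 0.379.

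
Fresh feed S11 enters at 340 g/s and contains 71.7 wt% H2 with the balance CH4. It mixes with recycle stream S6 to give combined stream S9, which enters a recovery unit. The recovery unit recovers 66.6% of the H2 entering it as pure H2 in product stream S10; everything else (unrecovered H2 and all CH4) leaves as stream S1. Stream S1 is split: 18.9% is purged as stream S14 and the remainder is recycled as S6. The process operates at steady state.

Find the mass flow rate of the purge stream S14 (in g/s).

CH4 enters only via S11 and leaves only via the purge: 340×0.283 = 0.189×(CH4 in S1), and the recovery unit passes all CH4, so CH4 in S9 = CH4 in S1 = 509.1 g/s.
H2 in S9: m_A = 340×0.717 + (1−0.189)·(1−0.666)·m_A, so m_A = 243.78/0.7291 = 334.35 g/s.
S1 = (1−0.666)×334.35 + 509.1 = 620.77 g/s.
Purge S14 = 0.189×620.77 = 117.33 g/s.

117.3 g/s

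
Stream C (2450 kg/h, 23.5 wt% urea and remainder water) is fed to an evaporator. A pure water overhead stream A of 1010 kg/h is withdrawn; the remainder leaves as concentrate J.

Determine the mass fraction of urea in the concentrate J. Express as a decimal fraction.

urea is not removed: 2450×0.235 = 575.75 kg/h of urea enters J.
Concentrate = 2450 − 1010 = 1440 kg/h.
Mass fraction = 575.75/1440 = 0.400.

0.400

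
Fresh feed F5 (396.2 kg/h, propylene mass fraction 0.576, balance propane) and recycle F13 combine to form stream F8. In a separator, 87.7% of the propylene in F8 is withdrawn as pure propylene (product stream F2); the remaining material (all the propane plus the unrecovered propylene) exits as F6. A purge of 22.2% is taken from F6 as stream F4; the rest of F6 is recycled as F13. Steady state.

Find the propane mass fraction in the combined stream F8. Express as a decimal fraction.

0.750

propane enters only via F5 and leaves only via the purge: 396.2×0.424 = 0.222×(propane in F6), and the separator passes all propane, so propane in F8 = propane in F6 = 756.71 kg/h.
propylene in F8: m_A = 396.2×0.576 + (1−0.222)·(1−0.877)·m_A, so m_A = 228.21/0.9043 = 252.36 kg/h.
F8 = 252.36 + 756.71 = 1009.1 kg/h.
propane fraction in F8 = 756.71/1009.1 = 0.750.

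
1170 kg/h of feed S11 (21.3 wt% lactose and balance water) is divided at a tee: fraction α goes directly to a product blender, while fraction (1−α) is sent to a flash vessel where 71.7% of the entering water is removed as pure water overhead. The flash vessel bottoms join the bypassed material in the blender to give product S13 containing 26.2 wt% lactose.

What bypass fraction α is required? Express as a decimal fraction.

0.669

All 1170×0.213 = 249.21 kg/h of lactose reaches S13, so S13 = 249.21/0.262 = 951.18 kg/h and vapour = 218.82 kg/h.
The evaporator receives (1−α)·1170 of feed at 0.787 water and removes 0.717 of that water:
0.717×0.787×(1−α)×1170 = 218.82
(1−α) = 218.82/660.21 = 0.3314;  α = 0.6686.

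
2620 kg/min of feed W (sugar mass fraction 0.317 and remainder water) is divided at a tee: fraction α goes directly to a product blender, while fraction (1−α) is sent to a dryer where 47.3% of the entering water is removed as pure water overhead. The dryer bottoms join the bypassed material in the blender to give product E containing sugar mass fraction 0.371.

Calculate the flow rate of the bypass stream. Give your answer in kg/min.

1440 kg/min

All 2620×0.317 = 830.54 kg/min of sugar reaches E, so E = 830.54/0.371 = 2238.7 kg/min and vapour = 381.35 kg/min.
The evaporator receives (1−α)·2620 of feed at 0.683 water and removes 0.473 of that water:
0.473×0.683×(1−α)×2620 = 381.35
(1−α) = 381.35/846.41 = 0.4505;  α = 0.5495.
Bypass flow = 0.5495×2620 = 1439.6 kg/min.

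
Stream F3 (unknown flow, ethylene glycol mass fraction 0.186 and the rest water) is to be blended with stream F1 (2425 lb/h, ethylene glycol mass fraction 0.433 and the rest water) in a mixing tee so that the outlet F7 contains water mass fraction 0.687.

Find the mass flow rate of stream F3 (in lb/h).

Let F3 be the unknown flow. Total out = 2425 + F3.
water balance: 1375 + 0.814·F3 = 0.687·(2425 + F3)
(0.814 − 0.687)·F3 = 0.687×2425 − 1375 = 291
F3 = 291 / 0.127 = 2291.3 lb/h

2291 lb/h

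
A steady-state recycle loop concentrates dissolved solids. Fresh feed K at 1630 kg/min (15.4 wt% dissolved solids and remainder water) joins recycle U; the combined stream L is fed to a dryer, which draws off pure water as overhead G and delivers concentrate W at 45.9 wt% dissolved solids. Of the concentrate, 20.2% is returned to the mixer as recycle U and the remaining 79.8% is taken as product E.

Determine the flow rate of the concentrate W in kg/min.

Overall dissolved solids balance (none leaves overhead): dissolved solids in fresh feed = dissolved solids in product, i.e. 1630×0.154 = (1−0.202)·W·0.459.
W = 251.02/(0.459×0.798) = 685.32 kg/min.

685.3 kg/min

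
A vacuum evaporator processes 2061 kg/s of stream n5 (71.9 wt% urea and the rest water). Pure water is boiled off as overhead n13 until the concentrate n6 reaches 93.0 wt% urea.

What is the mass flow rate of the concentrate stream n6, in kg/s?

urea is conserved: 2061×0.719 = 1481.9 kg/s all reports to the concentrate.
Concentrate = 1481.9/(target fraction) = 1593.4 kg/s.

1593 kg/s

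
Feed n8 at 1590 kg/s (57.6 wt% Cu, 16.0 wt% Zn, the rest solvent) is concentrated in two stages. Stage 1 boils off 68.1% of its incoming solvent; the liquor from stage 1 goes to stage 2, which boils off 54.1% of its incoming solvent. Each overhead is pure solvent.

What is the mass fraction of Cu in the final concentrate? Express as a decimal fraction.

0.744

solvent in feed = 1590×0.264 = 419.76 kg/s.
After stage 1: solvent left = (1−0.681)×419.76 = 133.9; stream total = 1304.1 kg/s.
After stage 2: solvent left = (1−0.541)×133.9 = 61.462; final concentrate = 1231.7 kg/s.
Cu fraction = 915.84/1231.7 = 0.744.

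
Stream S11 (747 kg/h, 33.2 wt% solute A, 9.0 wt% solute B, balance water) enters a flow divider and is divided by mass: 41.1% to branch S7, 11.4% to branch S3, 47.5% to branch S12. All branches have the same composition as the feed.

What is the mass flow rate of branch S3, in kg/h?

85.16 kg/h

Branch S3 flow = 0.114×747 = 85.158 kg/h.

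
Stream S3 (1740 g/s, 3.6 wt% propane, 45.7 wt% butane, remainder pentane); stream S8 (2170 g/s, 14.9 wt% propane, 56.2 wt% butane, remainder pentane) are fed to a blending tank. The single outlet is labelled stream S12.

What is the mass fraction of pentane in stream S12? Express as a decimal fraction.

Total flow out = 1740 + 2170 = 3910 g/s.
pentane in = 1740×0.507 + 2170×0.289 = 1509.3 g/s.
pentane mass fraction in S12 = 1509.3/3910 = 0.386.

0.386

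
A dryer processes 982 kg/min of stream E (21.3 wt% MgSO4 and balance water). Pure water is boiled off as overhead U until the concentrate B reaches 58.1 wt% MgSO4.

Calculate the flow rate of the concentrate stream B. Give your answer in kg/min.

360 kg/min

MgSO4 is conserved: 982×0.213 = 209.17 kg/min all reports to the concentrate.
Concentrate = 209.17/(target fraction) = 360.01 kg/min.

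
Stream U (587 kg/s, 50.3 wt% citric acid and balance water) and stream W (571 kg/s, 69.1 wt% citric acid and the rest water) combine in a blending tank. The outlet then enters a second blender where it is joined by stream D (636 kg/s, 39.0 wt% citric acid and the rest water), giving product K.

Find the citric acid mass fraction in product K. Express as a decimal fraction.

Overall, product flow = 1794 kg/s.
citric acid in = 587×0.503 + 571×0.691 + 636×0.390 = 937.86 kg/s.
citric acid fraction in K = 0.523.

0.523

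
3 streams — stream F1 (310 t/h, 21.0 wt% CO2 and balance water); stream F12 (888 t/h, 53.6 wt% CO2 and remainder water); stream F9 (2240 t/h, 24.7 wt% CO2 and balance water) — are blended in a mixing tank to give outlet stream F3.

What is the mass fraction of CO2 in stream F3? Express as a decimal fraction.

Total flow out = 310 + 888 + 2240 = 3438 t/h.
CO2 in = 310×0.210 + 888×0.536 + 2240×0.247 = 1094.3 t/h.
CO2 mass fraction in F3 = 1094.3/3438 = 0.318.

0.318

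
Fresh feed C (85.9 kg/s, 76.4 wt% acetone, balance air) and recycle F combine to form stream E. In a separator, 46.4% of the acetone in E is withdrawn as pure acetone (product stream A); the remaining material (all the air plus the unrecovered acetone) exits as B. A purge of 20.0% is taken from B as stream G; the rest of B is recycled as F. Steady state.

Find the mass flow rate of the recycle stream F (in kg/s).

air enters only via C and leaves only via the purge: 85.9×0.236 = 0.200×(air in B), and the separator passes all air, so air in E = air in B = 101.36 kg/s.
acetone in E: m_A = 85.9×0.764 + (1−0.200)·(1−0.464)·m_A, so m_A = 65.628/0.5712 = 114.89 kg/s.
B = (1−0.464)×114.89 + 101.36 = 162.95 kg/s.
Recycle F = (1−0.200)×162.95 = 130.36 kg/s.

130.4 kg/s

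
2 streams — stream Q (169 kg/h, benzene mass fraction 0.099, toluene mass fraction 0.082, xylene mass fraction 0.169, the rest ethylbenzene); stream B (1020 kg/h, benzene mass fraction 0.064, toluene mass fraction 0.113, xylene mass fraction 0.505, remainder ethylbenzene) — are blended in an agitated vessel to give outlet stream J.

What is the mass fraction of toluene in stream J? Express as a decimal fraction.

0.109

Total flow out = 169 + 1020 = 1189 kg/h.
toluene in = 169×0.082 + 1020×0.113 = 129.12 kg/h.
toluene mass fraction in J = 129.12/1189 = 0.109.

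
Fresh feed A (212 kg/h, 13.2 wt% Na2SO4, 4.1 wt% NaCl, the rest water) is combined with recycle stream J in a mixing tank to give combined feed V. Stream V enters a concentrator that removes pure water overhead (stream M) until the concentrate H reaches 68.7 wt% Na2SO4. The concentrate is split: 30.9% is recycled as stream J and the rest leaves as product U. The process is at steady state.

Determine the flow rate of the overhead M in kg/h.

Overall Na2SO4 balance (none leaves overhead): Na2SO4 in fresh feed = Na2SO4 in product, i.e. 212×0.132 = (1−0.309)·H·0.687.
H = 27.984/(0.687×0.691) = 58.949 kg/h.
Recycle J = 0.309×58.949 = 18.215 kg/h.
Combined feed V = 212 + 18.215 = 230.22 kg/h.
Overhead M = V − H = 230.22 − 58.949 = 171.27 kg/h.

171.3 kg/h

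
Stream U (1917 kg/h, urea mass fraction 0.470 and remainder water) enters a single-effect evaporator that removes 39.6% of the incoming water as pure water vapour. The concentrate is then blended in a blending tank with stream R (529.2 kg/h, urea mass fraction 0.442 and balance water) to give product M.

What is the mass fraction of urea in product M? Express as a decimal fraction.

0.555

Vapour removed = 0.396×0.530×1917 = 402.34 kg/h; concentrate = 1514.7 kg/h.
urea reaching the mixer = 900.99 (from concentrate) + 529.2×0.442 = 1134.9 kg/h.
Product flow = 1514.7 + 529.2 = 2043.9 kg/h; urea fraction = 0.555.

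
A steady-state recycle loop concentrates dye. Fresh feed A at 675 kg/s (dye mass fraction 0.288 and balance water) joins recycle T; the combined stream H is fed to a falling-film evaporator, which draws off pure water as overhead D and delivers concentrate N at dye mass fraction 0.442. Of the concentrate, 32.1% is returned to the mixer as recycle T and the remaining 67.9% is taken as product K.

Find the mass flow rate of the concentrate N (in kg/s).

647.7 kg/s

Overall dye balance (none leaves overhead): dye in fresh feed = dye in product, i.e. 675×0.288 = (1−0.321)·N·0.442.
N = 194.4/(0.442×0.679) = 647.75 kg/s.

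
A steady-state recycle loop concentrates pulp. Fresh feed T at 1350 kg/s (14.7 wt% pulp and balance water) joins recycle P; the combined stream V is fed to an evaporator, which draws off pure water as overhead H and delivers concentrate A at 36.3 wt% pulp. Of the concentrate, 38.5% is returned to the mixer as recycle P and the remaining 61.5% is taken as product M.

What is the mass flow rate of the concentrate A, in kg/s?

888.9 kg/s

Overall pulp balance (none leaves overhead): pulp in fresh feed = pulp in product, i.e. 1350×0.147 = (1−0.385)·A·0.363.
A = 198.45/(0.363×0.615) = 888.93 kg/s.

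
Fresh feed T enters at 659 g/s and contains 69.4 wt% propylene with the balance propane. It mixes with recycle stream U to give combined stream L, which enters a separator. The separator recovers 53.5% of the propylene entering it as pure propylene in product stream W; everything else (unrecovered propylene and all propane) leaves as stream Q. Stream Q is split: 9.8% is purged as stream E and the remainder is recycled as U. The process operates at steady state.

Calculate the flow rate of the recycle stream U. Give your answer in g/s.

propane enters only via T and leaves only via the purge: 659×0.306 = 0.098×(propane in Q), and the separator passes all propane, so propane in L = propane in Q = 2057.7 g/s.
propylene in L: m_A = 659×0.694 + (1−0.098)·(1−0.535)·m_A, so m_A = 457.35/0.5806 = 787.75 g/s.
Q = (1−0.535)×787.75 + 2057.7 = 2424 g/s.
Recycle U = (1−0.098)×2424 = 2186.4 g/s.

2186 g/s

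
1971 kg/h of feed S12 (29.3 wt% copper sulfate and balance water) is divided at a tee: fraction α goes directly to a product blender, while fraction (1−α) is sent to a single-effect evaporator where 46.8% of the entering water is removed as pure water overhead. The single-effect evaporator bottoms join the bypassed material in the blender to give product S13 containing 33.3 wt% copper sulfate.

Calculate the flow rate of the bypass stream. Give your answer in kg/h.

1255 kg/h

All 1971×0.293 = 577.5 kg/h of copper sulfate reaches S13, so S13 = 577.5/0.333 = 1734.2 kg/h and vapour = 236.76 kg/h.
The evaporator receives (1−α)·1971 of feed at 0.707 water and removes 0.468 of that water:
0.468×0.707×(1−α)×1971 = 236.76
(1−α) = 236.76/652.16 = 0.3630;  α = 0.6370.
Bypass flow = 0.6370×1971 = 1255.5 kg/h.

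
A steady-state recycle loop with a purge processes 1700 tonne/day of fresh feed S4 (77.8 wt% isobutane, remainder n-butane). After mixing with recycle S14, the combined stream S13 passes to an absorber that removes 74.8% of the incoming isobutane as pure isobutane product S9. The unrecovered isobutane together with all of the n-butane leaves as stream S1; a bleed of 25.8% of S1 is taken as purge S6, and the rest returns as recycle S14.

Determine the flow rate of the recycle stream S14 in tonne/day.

n-butane enters only via S4 and leaves only via the purge: 1700×0.222 = 0.258×(n-butane in S1), and the absorber passes all n-butane, so n-butane in S13 = n-butane in S1 = 1462.8 tonne/day.
isobutane in S13: m_A = 1700×0.778 + (1−0.258)·(1−0.748)·m_A, so m_A = 1322.6/0.8130 = 1626.8 tonne/day.
S1 = (1−0.748)×1626.8 + 1462.8 = 1872.7 tonne/day.
Recycle S14 = (1−0.258)×1872.7 = 1389.6 tonne/day.

1390 tonne/day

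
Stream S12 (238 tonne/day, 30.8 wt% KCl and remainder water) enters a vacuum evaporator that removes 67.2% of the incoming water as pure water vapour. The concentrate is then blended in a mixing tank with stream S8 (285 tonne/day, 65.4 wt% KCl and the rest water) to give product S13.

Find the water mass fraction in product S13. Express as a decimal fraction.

0.370

Vapour removed = 0.672×0.692×238 = 110.68 tonne/day; concentrate = 127.32 tonne/day.
water reaching the mixer = 54.02 (from concentrate) + 285×0.346 = 152.63 tonne/day.
Product flow = 127.32 + 285 = 412.32 tonne/day; water fraction = 0.370.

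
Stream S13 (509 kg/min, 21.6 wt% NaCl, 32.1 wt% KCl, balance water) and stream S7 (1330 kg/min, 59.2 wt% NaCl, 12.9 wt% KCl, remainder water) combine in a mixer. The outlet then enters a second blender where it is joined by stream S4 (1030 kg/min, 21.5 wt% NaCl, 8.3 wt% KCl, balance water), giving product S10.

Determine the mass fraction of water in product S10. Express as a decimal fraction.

Overall, product flow = 2869 kg/min.
water in = 509×0.463 + 1330×0.279 + 1030×0.702 = 1329.8 kg/min.
water fraction in S10 = 0.464.

0.464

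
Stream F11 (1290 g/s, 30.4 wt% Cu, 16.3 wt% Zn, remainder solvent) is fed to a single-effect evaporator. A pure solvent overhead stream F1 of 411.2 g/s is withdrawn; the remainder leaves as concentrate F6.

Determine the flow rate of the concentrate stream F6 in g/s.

Concentrate = 1290 − 411.2 = 878.8 g/s.

878.8 g/s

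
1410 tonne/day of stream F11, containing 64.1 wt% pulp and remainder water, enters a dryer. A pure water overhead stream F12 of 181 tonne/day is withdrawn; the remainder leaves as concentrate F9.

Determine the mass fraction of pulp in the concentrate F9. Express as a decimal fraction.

pulp is not removed: 1410×0.641 = 903.81 tonne/day of pulp enters F9.
Concentrate = 1410 − 181 = 1229 tonne/day.
Mass fraction = 903.81/1229 = 0.735.

0.735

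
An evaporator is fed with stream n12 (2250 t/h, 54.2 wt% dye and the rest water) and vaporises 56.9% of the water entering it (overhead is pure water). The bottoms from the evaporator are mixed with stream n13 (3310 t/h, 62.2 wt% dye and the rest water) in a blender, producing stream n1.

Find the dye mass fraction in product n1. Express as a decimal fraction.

0.6591

Vapour removed = 0.569×0.458×2250 = 586.35 t/h; concentrate = 1663.6 t/h.
dye reaching the mixer = 1219.5 (from concentrate) + 3310×0.622 = 3278.3 t/h.
Product flow = 1663.6 + 3310 = 4973.6 t/h; dye fraction = 0.6591.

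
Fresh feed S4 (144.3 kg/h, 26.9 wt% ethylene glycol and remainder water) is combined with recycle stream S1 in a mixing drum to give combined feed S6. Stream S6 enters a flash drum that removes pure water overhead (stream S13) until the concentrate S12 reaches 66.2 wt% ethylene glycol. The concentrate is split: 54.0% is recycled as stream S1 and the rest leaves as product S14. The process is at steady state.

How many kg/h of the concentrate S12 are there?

Overall ethylene glycol balance (none leaves overhead): ethylene glycol in fresh feed = ethylene glycol in product, i.e. 144.3×0.269 = (1−0.540)·S12·0.662.
S12 = 38.817/(0.662×0.460) = 127.47 kg/h.

127.5 kg/h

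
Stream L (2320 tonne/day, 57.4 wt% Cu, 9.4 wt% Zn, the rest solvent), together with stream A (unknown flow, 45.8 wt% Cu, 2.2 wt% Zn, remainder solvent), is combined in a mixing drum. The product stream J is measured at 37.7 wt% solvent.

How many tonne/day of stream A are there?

Let A be the unknown flow. Total out = 2320 + A.
solvent balance: 770.24 + 0.520·A = 0.377·(2320 + A)
(0.520 − 0.377)·A = 0.377×2320 − 770.24 = 104.4
A = 104.4 / 0.143 = 730.07 tonne/day

730.1 tonne/day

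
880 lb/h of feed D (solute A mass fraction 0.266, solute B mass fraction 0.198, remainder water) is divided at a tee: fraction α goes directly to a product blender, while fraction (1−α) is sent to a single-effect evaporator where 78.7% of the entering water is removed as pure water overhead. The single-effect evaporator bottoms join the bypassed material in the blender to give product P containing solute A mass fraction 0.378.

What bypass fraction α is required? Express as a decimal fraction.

0.298

All 880×0.266 = 234.08 lb/h of solute A reaches P, so P = 234.08/0.378 = 619.26 lb/h and vapour = 260.74 lb/h.
The evaporator receives (1−α)·880 of feed at 0.536 water and removes 0.787 of that water:
0.787×0.536×(1−α)×880 = 260.74
(1−α) = 260.74/371.21 = 0.7024;  α = 0.2976.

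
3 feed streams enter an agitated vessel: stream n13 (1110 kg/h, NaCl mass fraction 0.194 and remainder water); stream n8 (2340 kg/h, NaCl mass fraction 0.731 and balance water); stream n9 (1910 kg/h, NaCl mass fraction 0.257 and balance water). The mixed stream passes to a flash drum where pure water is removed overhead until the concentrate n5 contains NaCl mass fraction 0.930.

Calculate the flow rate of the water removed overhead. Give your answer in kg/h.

2761 kg/h

NaCl entering = 1110×0.194 + 2340×0.731 + 1910×0.257 = 2416.8 kg/h.
All NaCl reports to n5, so n5 = 2416.8/0.930 = 2598.7 kg/h.
Total feed = 5360 kg/h; overhead = 5360 − 2598.7 = 2761.3 kg/h.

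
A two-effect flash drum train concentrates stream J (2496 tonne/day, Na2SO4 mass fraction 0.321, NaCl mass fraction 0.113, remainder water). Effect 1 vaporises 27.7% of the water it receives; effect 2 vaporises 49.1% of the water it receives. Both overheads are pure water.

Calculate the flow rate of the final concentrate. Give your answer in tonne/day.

1603 tonne/day

water in feed = 2496×0.566 = 1412.7 tonne/day.
After stage 1: water left = (1−0.277)×1412.7 = 1021.4; stream total = 2104.7 tonne/day.
After stage 2: water left = (1−0.491)×1021.4 = 519.9; final concentrate = 1603.2 tonne/day.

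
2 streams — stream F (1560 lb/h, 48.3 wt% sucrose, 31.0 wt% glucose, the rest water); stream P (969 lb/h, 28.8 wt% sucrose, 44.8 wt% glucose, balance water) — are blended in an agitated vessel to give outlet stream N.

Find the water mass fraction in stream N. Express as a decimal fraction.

0.229

Total flow out = 1560 + 969 = 2529 lb/h.
water in = 1560×0.207 + 969×0.264 = 578.74 lb/h.
water mass fraction in N = 578.74/2529 = 0.229.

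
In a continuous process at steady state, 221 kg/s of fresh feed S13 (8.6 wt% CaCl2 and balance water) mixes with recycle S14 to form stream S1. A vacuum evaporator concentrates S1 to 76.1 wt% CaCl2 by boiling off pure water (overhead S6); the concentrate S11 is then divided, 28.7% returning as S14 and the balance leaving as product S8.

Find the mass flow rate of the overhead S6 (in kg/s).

196 kg/s

Overall CaCl2 balance (none leaves overhead): CaCl2 in fresh feed = CaCl2 in product, i.e. 221×0.086 = (1−0.287)·S11·0.761.
S11 = 19.006/(0.761×0.713) = 35.028 kg/s.
Recycle S14 = 0.287×35.028 = 10.053 kg/s.
Combined feed S1 = 221 + 10.053 = 231.05 kg/s.
Overhead S6 = S1 − S11 = 231.05 − 35.028 = 196.02 kg/s.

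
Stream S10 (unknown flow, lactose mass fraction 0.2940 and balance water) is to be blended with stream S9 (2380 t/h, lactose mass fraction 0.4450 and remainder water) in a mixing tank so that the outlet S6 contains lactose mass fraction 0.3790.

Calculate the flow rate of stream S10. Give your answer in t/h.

1848 t/h

Let S10 be the unknown flow. Total out = 2380 + S10.
lactose balance: 1059.1 + 0.294·S10 = 0.379·(2380 + S10)
(0.294 − 0.379)·S10 = 0.379×2380 − 1059.1 = -157.08
S10 = -157.08 / -0.085 = 1848 t/h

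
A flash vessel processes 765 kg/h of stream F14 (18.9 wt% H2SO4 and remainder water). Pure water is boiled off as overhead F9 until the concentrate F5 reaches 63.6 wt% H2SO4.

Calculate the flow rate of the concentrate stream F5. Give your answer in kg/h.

H2SO4 is conserved: 765×0.189 = 144.59 kg/h all reports to the concentrate.
Concentrate = 144.59/(target fraction) = 227.33 kg/h.

227.3 kg/h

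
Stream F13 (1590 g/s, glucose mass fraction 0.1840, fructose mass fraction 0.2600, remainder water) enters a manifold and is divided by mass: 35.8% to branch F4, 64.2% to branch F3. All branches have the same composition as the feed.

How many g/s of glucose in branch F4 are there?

104.7 g/s

Branch F4 total = 0.358×1590 = 569.22 g/s.
glucose in F4 = 0.184×569.22 = 104.74 g/s.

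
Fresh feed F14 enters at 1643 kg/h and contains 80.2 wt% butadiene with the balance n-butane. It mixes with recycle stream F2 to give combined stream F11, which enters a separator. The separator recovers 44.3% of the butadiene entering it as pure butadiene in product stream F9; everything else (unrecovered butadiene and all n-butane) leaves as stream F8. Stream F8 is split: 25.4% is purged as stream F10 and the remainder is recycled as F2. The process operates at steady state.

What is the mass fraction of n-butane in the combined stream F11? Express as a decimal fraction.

n-butane enters only via F14 and leaves only via the purge: 1643×0.198 = 0.254×(n-butane in F8), and the separator passes all n-butane, so n-butane in F11 = n-butane in F8 = 1280.8 kg/h.
butadiene in F11: m_A = 1643×0.802 + (1−0.254)·(1−0.443)·m_A, so m_A = 1317.7/0.5845 = 2254.5 kg/h.
F11 = 2254.5 + 1280.8 = 3535.2 kg/h.
n-butane fraction in F11 = 1280.8/3535.2 = 0.362.

0.362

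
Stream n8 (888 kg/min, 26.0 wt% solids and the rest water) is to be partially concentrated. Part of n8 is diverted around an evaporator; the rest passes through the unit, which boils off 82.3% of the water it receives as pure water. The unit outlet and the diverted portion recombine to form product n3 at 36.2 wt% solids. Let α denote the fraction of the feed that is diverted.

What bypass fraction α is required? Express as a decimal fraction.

0.537

All 888×0.260 = 230.88 kg/min of solids reaches n3, so n3 = 230.88/0.362 = 637.79 kg/min and vapour = 250.21 kg/min.
The evaporator receives (1−α)·888 of feed at 0.740 water and removes 0.823 of that water:
0.823×0.740×(1−α)×888 = 250.21
(1−α) = 250.21/540.81 = 0.4627;  α = 0.5373.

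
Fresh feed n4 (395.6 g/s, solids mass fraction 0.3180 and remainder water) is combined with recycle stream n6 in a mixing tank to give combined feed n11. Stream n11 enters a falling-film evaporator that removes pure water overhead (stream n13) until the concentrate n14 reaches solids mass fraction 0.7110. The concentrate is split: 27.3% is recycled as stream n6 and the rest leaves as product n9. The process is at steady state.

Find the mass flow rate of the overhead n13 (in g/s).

Overall solids balance (none leaves overhead): solids in fresh feed = solids in product, i.e. 395.6×0.318 = (1−0.273)·n14·0.711.
n14 = 125.8/(0.711×0.727) = 243.38 g/s.
Recycle n6 = 0.273×243.38 = 66.442 g/s.
Combined feed n11 = 395.6 + 66.442 = 462.04 g/s.
Overhead n13 = n11 − n14 = 462.04 − 243.38 = 218.66 g/s.

218.7 g/s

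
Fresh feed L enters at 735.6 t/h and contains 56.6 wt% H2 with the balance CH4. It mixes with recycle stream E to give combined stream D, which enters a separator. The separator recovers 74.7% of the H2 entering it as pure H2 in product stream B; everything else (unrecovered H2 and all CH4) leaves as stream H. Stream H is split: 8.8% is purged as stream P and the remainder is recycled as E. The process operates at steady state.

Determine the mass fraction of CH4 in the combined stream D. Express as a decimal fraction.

0.870

CH4 enters only via L and leaves only via the purge: 735.6×0.434 = 0.088×(CH4 in H), and the separator passes all CH4, so CH4 in D = CH4 in H = 3627.8 t/h.
H2 in D: m_A = 735.6×0.566 + (1−0.088)·(1−0.747)·m_A, so m_A = 416.35/0.7693 = 541.23 t/h.
D = 541.23 + 3627.8 = 4169.1 t/h.
CH4 fraction in D = 3627.8/4169.1 = 0.870.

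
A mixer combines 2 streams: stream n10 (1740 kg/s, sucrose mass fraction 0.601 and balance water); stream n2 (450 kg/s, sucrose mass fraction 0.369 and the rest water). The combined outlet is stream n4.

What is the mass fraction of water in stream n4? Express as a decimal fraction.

0.447

Total flow out = 1740 + 450 = 2190 kg/s.
water in = 1740×0.399 + 450×0.631 = 978.21 kg/s.
water mass fraction in n4 = 978.21/2190 = 0.447.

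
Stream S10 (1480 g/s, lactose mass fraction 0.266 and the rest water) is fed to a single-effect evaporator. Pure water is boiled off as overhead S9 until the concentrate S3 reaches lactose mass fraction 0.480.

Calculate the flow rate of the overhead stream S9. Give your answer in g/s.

lactose is conserved: 1480×0.266 = 393.68 g/s all reports to the concentrate.
Concentrate = 393.68/(target fraction) = 820.17 g/s.
Overhead = 1480 − 820.17 = 659.83 g/s.

659.8 g/s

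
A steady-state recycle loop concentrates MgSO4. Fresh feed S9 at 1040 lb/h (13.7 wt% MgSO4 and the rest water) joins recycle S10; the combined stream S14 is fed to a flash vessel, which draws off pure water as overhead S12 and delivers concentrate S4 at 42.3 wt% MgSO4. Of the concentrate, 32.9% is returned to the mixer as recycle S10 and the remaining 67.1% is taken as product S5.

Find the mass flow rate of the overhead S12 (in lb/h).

Overall MgSO4 balance (none leaves overhead): MgSO4 in fresh feed = MgSO4 in product, i.e. 1040×0.137 = (1−0.329)·S4·0.423.
S4 = 142.48/(0.423×0.671) = 501.99 lb/h.
Recycle S10 = 0.329×501.99 = 165.15 lb/h.
Combined feed S14 = 1040 + 165.15 = 1205.2 lb/h.
Overhead S12 = S14 − S4 = 1205.2 − 501.99 = 703.17 lb/h.

703.2 lb/h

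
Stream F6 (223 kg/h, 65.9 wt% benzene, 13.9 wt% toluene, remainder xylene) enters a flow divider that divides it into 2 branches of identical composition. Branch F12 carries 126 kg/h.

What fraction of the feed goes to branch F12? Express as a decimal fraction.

0.565

Fraction to F12 = 126/223 = 0.5650.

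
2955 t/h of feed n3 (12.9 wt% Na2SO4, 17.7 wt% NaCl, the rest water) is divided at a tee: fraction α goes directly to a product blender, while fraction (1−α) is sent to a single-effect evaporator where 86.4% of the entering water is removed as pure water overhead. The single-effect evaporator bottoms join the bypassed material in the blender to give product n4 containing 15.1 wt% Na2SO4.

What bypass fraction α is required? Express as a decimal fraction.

0.757

All 2955×0.129 = 381.19 t/h of Na2SO4 reaches n4, so n4 = 381.19/0.151 = 2524.5 t/h and vapour = 430.53 t/h.
The evaporator receives (1−α)·2955 of feed at 0.694 water and removes 0.864 of that water:
0.864×0.694×(1−α)×2955 = 430.53
(1−α) = 430.53/1771.9 = 0.2430;  α = 0.7570.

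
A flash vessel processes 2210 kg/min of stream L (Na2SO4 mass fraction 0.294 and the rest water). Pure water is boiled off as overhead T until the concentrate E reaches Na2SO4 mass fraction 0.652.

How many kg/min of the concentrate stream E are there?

996.5 kg/min

Na2SO4 is conserved: 2210×0.294 = 649.74 kg/min all reports to the concentrate.
Concentrate = 649.74/(target fraction) = 996.53 kg/min.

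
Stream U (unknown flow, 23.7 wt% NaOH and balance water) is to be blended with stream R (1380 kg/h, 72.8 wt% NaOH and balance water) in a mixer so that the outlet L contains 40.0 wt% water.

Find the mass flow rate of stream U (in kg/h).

Let U be the unknown flow. Total out = 1380 + U.
water balance: 375.36 + 0.763·U = 0.400·(1380 + U)
(0.763 − 0.400)·U = 0.400×1380 − 375.36 = 176.64
U = 176.64 / 0.363 = 486.61 kg/h

486.6 kg/h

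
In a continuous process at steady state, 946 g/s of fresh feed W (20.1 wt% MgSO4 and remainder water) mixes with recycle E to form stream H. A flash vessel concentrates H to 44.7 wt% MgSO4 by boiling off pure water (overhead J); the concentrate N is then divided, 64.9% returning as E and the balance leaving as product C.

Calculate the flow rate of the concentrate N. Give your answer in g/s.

1212 g/s

Overall MgSO4 balance (none leaves overhead): MgSO4 in fresh feed = MgSO4 in product, i.e. 946×0.201 = (1−0.649)·N·0.447.
N = 190.15/(0.447×0.351) = 1211.9 g/s.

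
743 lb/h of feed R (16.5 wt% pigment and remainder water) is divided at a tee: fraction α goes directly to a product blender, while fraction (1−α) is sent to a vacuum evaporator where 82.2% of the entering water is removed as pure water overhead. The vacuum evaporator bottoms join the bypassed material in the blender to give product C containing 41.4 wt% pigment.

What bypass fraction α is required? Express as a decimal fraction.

0.124

All 743×0.165 = 122.59 lb/h of pigment reaches C, so C = 122.59/0.414 = 296.12 lb/h and vapour = 446.88 lb/h.
The evaporator receives (1−α)·743 of feed at 0.835 water and removes 0.822 of that water:
0.822×0.835×(1−α)×743 = 446.88
(1−α) = 446.88/509.97 = 0.8763;  α = 0.1237.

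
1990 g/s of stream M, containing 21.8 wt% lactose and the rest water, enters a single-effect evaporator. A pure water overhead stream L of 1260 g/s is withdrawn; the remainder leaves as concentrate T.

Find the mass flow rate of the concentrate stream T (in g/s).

Concentrate = 1990 − 1260 = 730 g/s.

730 g/s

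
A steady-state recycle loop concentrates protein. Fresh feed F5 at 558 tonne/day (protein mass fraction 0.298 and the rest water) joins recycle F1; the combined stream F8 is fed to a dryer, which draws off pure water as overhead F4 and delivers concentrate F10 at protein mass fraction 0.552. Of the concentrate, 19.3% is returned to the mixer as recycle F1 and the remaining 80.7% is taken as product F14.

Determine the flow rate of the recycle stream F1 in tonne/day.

Overall protein balance (none leaves overhead): protein in fresh feed = protein in product, i.e. 558×0.298 = (1−0.193)·F10·0.552.
F10 = 166.28/(0.552×0.807) = 373.28 tonne/day.
Recycle F1 = 0.193×373.28 = 72.044 tonne/day.

72.04 tonne/day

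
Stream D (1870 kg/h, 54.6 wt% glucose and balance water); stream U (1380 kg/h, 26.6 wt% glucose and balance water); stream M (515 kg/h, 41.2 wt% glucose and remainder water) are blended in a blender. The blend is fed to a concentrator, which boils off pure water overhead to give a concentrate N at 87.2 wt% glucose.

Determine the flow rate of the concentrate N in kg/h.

glucose entering = 1870×0.546 + 1380×0.266 + 515×0.412 = 1600.3 kg/h.
All glucose reports to N, so N = 1600.3/0.872 = 1835.2 kg/h.

1835 kg/h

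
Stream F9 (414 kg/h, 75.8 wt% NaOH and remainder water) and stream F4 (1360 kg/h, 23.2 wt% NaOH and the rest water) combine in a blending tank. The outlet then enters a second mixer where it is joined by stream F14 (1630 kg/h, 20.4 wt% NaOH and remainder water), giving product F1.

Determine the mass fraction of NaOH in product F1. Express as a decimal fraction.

0.283

Overall, product flow = 3404 kg/h.
NaOH in = 414×0.758 + 1360×0.232 + 1630×0.204 = 961.85 kg/h.
NaOH fraction in F1 = 0.283.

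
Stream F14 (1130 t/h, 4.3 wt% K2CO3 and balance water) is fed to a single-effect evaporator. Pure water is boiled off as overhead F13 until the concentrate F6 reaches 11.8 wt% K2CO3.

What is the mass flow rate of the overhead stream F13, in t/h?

K2CO3 is conserved: 1130×0.043 = 48.59 t/h all reports to the concentrate.
Concentrate = 48.59/(target fraction) = 411.78 t/h.
Overhead = 1130 − 411.78 = 718.22 t/h.

718.2 t/h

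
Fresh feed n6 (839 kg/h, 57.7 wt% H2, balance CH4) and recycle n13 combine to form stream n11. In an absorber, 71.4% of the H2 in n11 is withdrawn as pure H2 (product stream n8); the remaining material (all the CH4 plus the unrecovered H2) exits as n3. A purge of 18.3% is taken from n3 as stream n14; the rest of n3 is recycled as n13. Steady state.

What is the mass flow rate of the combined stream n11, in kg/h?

2571 kg/h

CH4 enters only via n6 and leaves only via the purge: 839×0.423 = 0.183×(CH4 in n3), and the absorber passes all CH4, so CH4 in n11 = CH4 in n3 = 1939.3 kg/h.
H2 in n11: m_A = 839×0.577 + (1−0.183)·(1−0.714)·m_A, so m_A = 484.1/0.7663 = 631.71 kg/h.
n11 = 631.71 + 1939.3 = 2571 kg/h.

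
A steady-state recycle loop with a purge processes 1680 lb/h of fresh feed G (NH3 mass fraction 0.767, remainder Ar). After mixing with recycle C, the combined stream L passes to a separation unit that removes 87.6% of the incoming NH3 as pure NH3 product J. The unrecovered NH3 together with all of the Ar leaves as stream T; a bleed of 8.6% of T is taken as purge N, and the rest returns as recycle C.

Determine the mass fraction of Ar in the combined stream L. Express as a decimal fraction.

0.758

Ar enters only via G and leaves only via the purge: 1680×0.233 = 0.086×(Ar in T), and the separation unit passes all Ar, so Ar in L = Ar in T = 4551.6 lb/h.
NH3 in L: m_A = 1680×0.767 + (1−0.086)·(1−0.876)·m_A, so m_A = 1288.6/0.8867 = 1453.3 lb/h.
L = 1453.3 + 4551.6 = 6004.9 lb/h.
Ar fraction in L = 4551.6/6004.9 = 0.758.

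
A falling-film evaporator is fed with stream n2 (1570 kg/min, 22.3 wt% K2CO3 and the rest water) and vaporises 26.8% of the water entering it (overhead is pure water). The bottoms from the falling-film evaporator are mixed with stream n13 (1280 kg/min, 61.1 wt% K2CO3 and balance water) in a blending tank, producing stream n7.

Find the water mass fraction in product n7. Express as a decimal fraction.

0.551

Vapour removed = 0.268×0.777×1570 = 326.93 kg/min; concentrate = 1243.1 kg/min.
water reaching the mixer = 892.96 (from concentrate) + 1280×0.389 = 1390.9 kg/min.
Product flow = 1243.1 + 1280 = 2523.1 kg/min; water fraction = 0.551.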